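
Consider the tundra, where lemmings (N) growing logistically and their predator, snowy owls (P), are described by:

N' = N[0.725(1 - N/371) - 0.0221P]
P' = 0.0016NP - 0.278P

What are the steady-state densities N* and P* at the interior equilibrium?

N* ≈ 174, P* ≈ 17.4

From dP/dt = 0 with P > 0: 0.0016N* = 0.278, so N* = 174.
Substitute into dN/dt = 0: 0.725(1 - 174/371) = 0.0221P*.
The bracket is 0.532, giving P* = 0.385/0.0221 = 17.4.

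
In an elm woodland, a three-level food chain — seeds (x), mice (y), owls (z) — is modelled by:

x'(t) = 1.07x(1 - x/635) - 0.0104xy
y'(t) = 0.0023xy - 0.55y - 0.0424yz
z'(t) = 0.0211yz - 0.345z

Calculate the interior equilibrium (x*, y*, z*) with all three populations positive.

From dz/dt = 0: 0.0211y* = 0.345, so y* = 16.4.
From dx/dt = 0: 1.07(1 - x*/635) = 0.0104·16.4, giving x* = 635·(1 - 0.159) = 534.
From dy/dt = 0: 0.0023·534 - 0.55 = 0.0424z*, so z* = 0.678/0.0424 = 16.

x* ≈ 534, y* ≈ 16.4, z* ≈ 16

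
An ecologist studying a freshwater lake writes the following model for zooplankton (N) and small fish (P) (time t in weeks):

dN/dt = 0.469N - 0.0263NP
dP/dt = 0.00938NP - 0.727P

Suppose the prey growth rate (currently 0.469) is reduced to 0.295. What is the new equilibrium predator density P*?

P* ≈ 11.2

At the interior fixed point, setting dN/dt = 0 with N > 0 fixes P* = (prey growth rate)/(NP coefficient) — independent of the other coefficients.
With the change, P* = 0.295/0.0263 = 11.2; it falls from 17.8.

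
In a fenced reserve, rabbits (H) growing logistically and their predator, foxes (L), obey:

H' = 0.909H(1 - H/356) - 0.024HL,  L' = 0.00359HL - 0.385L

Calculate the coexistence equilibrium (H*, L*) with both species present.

H* ≈ 107, L* ≈ 26.5

From dL/dt = 0 with L > 0: 0.00359H* = 0.385, so H* = 107.
Substitute into dH/dt = 0: 0.909(1 - 107/356) = 0.024L*.
The bracket is 0.699, giving L* = 0.635/0.024 = 26.5.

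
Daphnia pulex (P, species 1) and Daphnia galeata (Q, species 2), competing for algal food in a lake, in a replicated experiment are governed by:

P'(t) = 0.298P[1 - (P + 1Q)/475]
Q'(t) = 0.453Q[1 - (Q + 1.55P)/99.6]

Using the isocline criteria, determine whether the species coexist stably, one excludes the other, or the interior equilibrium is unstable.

Compare the nullcline intercepts: K1/α12 = 475/1 = 475 > K2 = 99.6; K2/α21 = 99.6/1.55 = 64.3 < K1 = 475.
Since the inequalities point opposite ways, species 1 can invade but species 2 cannot.

species 1 excludes species 2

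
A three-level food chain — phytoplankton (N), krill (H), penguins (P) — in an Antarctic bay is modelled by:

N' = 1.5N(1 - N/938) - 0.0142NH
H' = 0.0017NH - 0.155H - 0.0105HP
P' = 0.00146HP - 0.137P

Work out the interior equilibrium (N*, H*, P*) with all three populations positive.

From dP/dt = 0: 0.00146H* = 0.137, so H* = 93.8.
From dN/dt = 0: 1.5(1 - N*/938) = 0.0142·93.8, giving N* = 938·(1 - 0.888) = 105.
From dH/dt = 0: 0.0017·105 - 0.155 = 0.0105P*, so P* = 0.0231/0.0105 = 2.2.

N* ≈ 105, H* ≈ 93.8, P* ≈ 2.2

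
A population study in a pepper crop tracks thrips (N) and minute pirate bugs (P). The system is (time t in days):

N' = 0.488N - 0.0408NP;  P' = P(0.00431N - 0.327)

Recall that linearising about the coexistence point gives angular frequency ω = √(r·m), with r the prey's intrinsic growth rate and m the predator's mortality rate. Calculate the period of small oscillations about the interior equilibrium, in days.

Here r = 0.488 and m = 0.327, so r·m = 0.16.
ω = √0.16 = 0.399 per day, hence T = 2π/ω ≈ 15.7 days.

T ≈ 15.7 days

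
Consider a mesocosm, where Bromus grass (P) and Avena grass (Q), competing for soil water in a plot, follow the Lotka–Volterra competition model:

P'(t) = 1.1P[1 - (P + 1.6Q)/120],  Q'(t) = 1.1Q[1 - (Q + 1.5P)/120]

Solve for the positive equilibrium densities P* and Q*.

Setting both brackets to zero gives the nullclines P + 1.6Q = 120 and 1.5P + Q = 120.
Substituting Q = 120 - 1.5P into the first: P(1 - 1.6·1.5) = 120 - 1.6·120.
So P* = -72/-1.4 = 51.4, and then Q* = 120 - 1.5·51.4 = 42.9.

P* ≈ 51.4, Q* ≈ 42.9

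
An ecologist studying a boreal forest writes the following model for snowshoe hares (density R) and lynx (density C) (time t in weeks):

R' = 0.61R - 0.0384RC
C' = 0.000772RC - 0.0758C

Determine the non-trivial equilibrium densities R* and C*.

Set dC/dt = 0 with C > 0: 0.000772R - 0.0758 = 0, so R* = 0.0758/0.000772 = 98.2.
Set dR/dt = 0 with R > 0: 0.61 - 0.0384C = 0, so C* = 0.61/0.0384 = 15.9.

R* ≈ 98.2, C* ≈ 15.9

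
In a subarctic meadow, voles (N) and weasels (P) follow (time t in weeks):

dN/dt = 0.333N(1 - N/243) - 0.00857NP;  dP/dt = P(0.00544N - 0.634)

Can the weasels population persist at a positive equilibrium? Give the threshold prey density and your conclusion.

Threshold N = 117; K > 117, so yes, the predator persists.

The predator equation gives dP/dt > 0 only when N > 0.634/0.00544 = 117.
Without the predator, N → K = 243. Since 243 > 117, the predator can invade and persist.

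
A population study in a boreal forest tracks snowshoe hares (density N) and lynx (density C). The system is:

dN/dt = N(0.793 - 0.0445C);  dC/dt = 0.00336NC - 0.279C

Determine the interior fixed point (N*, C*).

N* ≈ 83, C* ≈ 17.8

Set dC/dt = 0 with C > 0: 0.00336N - 0.279 = 0, so N* = 0.279/0.00336 = 83.
Set dN/dt = 0 with N > 0: 0.793 - 0.0445C = 0, so C* = 0.793/0.0445 = 17.8.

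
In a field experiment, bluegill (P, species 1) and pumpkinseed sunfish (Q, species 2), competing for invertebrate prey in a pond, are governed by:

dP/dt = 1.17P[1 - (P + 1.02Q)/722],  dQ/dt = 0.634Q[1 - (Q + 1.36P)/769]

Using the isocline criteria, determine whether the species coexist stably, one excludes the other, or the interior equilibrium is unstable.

unstable coexistence (outcome depends on initial conditions)

Compare the nullcline intercepts: K1/α12 = 722/1.02 = 708 < K2 = 769; K2/α21 = 769/1.36 = 565 < K1 = 722.
Since both are reversed, neither can invade when rare; the interior point is a saddle.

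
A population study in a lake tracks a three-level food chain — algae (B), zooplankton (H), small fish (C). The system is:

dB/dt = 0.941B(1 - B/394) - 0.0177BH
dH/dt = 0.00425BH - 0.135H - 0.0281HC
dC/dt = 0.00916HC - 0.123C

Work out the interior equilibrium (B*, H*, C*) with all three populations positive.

From dC/dt = 0: 0.00916H* = 0.123, so H* = 13.4.
From dB/dt = 0: 0.941(1 - B*/394) = 0.0177·13.4, giving B* = 394·(1 - 0.253) = 294.
From dH/dt = 0: 0.00425·294 - 0.135 = 0.0281C*, so C* = 1.12/0.0281 = 39.7.

B* ≈ 294, H* ≈ 13.4, C* ≈ 39.7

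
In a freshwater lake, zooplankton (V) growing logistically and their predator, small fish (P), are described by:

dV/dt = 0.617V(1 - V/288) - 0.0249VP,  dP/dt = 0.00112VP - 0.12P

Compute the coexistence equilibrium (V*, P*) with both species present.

V* ≈ 107, P* ≈ 15.6

From dP/dt = 0 with P > 0: 0.00112V* = 0.12, so V* = 107.
Substitute into dV/dt = 0: 0.617(1 - 107/288) = 0.0249P*.
The bracket is 0.628, giving P* = 0.387/0.0249 = 15.6.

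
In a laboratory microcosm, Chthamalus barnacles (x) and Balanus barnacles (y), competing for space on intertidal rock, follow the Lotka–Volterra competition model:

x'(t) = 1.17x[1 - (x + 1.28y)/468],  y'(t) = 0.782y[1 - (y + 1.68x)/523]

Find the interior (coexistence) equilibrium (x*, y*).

x* ≈ 175, y* ≈ 229

Setting both brackets to zero gives the nullclines x + 1.28y = 468 and 1.68x + y = 523.
Substituting y = 523 - 1.68x into the first: x(1 - 1.28·1.68) = 468 - 1.28·523.
So x* = -201/-1.15 = 175, and then y* = 523 - 1.68·175 = 229.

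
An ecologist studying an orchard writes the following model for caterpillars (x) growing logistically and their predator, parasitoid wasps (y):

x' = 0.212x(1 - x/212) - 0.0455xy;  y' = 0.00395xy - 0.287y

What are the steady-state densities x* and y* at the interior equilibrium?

From dy/dt = 0 with y > 0: 0.00395x* = 0.287, so x* = 72.7.
Substitute into dx/dt = 0: 0.212(1 - 72.7/212) = 0.0455y*.
The bracket is 0.657, giving y* = 0.139/0.0455 = 3.06.

x* ≈ 72.7, y* ≈ 3.06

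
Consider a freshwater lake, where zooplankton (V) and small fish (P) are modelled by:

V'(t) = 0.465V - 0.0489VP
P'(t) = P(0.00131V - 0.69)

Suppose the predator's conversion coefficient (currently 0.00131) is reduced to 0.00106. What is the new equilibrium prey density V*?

V* ≈ 651

At the interior fixed point, setting dP/dt = 0 with P > 0 fixes V* = (predator death rate)/(VP coefficient) — independent of the other coefficients.
With the change, V* = 0.69/0.00106 = 651; it rises from 527.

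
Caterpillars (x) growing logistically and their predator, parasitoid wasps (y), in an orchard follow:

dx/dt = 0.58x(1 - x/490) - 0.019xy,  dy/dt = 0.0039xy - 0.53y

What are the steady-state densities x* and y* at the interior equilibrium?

x* ≈ 136, y* ≈ 22.1

From dy/dt = 0 with y > 0: 0.0039x* = 0.53, so x* = 136.
Substitute into dx/dt = 0: 0.58(1 - 136/490) = 0.019y*.
The bracket is 0.723, giving y* = 0.419/0.019 = 22.1.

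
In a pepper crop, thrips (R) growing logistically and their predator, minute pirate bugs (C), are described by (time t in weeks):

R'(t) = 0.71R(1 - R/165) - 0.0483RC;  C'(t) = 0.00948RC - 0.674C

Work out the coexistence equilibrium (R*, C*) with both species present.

From dC/dt = 0 with C > 0: 0.00948R* = 0.674, so R* = 71.1.
Substitute into dR/dt = 0: 0.71(1 - 71.1/165) = 0.0483C*.
The bracket is 0.569, giving C* = 0.404/0.0483 = 8.37.

R* ≈ 71.1, C* ≈ 8.37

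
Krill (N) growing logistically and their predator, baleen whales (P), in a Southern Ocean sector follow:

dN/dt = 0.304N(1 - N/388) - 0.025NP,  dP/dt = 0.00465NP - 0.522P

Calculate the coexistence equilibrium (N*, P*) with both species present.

From dP/dt = 0 with P > 0: 0.00465N* = 0.522, so N* = 112.
Substitute into dN/dt = 0: 0.304(1 - 112/388) = 0.025P*.
The bracket is 0.711, giving P* = 0.216/0.025 = 8.64.

N* ≈ 112, P* ≈ 8.64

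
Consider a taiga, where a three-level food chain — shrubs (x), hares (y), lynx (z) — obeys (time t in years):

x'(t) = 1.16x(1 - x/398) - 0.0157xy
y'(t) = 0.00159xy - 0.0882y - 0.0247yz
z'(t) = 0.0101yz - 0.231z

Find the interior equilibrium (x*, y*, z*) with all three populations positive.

x* ≈ 275, y* ≈ 22.9, z* ≈ 14.1

From dz/dt = 0: 0.0101y* = 0.231, so y* = 22.9.
From dx/dt = 0: 1.16(1 - x*/398) = 0.0157·22.9, giving x* = 398·(1 - 0.31) = 275.
From dy/dt = 0: 0.00159·275 - 0.0882 = 0.0247z*, so z* = 0.349/0.0247 = 14.1.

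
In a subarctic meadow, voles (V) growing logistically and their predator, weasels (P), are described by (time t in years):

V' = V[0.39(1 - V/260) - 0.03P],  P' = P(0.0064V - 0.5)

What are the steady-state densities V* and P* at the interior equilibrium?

From dP/dt = 0 with P > 0: 0.0064V* = 0.5, so V* = 78.1.
Substitute into dV/dt = 0: 0.39(1 - 78.1/260) = 0.03P*.
The bracket is 0.7, giving P* = 0.273/0.03 = 9.09.

V* ≈ 78.1, P* ≈ 9.09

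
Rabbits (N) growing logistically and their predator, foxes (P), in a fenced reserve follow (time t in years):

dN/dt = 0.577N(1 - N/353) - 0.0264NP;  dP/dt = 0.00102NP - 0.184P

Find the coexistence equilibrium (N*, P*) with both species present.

N* ≈ 180, P* ≈ 10.7

From dP/dt = 0 with P > 0: 0.00102N* = 0.184, so N* = 180.
Substitute into dN/dt = 0: 0.577(1 - 180/353) = 0.0264P*.
The bracket is 0.489, giving P* = 0.282/0.0264 = 10.7.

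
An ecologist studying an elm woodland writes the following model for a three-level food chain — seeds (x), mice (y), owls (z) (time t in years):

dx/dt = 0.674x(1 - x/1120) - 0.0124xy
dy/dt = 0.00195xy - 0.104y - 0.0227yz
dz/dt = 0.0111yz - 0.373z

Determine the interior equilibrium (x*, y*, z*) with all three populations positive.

x* ≈ 428, y* ≈ 33.6, z* ≈ 32.1

From dz/dt = 0: 0.0111y* = 0.373, so y* = 33.6.
From dx/dt = 0: 0.674(1 - x*/1120) = 0.0124·33.6, giving x* = 1120·(1 - 0.618) = 428.
From dy/dt = 0: 0.00195·428 - 0.104 = 0.0227z*, so z* = 0.73/0.0227 = 32.1.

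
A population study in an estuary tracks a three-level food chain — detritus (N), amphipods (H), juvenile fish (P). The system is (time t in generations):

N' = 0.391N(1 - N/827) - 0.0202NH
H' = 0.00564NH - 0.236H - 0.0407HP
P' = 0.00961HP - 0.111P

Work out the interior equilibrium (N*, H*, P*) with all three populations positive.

N* ≈ 334, H* ≈ 11.6, P* ≈ 40.4

From dP/dt = 0: 0.00961H* = 0.111, so H* = 11.6.
From dN/dt = 0: 0.391(1 - N*/827) = 0.0202·11.6, giving N* = 827·(1 - 0.597) = 334.
From dH/dt = 0: 0.00564·334 - 0.236 = 0.0407P*, so P* = 1.64/0.0407 = 40.4.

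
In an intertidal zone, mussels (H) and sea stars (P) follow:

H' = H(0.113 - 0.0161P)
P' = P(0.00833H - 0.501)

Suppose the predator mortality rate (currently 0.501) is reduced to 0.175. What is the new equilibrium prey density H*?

At the interior fixed point, setting dP/dt = 0 with P > 0 fixes H* = (predator death rate)/(HP coefficient) — independent of the other coefficients.
With the change, H* = 0.175/0.00833 = 21; it falls from 60.1.

H* ≈ 21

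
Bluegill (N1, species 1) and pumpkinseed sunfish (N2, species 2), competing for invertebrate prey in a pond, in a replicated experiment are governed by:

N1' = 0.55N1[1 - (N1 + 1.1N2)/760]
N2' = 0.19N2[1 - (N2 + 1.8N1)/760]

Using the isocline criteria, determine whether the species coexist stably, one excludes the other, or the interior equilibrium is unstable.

Compare the nullcline intercepts: K1/α12 = 760/1.1 = 691 < K2 = 760; K2/α21 = 760/1.8 = 422 < K1 = 760.
Since both are reversed, neither can invade when rare; the interior point is a saddle.

unstable coexistence (outcome depends on initial conditions)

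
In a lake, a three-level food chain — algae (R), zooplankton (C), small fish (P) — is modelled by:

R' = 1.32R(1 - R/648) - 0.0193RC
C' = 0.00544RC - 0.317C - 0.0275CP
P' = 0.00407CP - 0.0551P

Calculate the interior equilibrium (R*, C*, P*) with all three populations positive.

R* ≈ 520, C* ≈ 13.5, P* ≈ 91.3

From dP/dt = 0: 0.00407C* = 0.0551, so C* = 13.5.
From dR/dt = 0: 1.32(1 - R*/648) = 0.0193·13.5, giving R* = 648·(1 - 0.198) = 520.
From dC/dt = 0: 0.00544·520 - 0.317 = 0.0275P*, so P* = 2.51/0.0275 = 91.3.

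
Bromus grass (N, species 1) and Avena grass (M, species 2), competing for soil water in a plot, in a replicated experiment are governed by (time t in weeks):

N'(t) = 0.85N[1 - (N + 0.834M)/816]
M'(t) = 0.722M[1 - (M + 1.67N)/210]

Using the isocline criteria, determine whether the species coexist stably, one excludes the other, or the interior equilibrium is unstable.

Compare the nullcline intercepts: K1/α12 = 816/0.834 = 978 > K2 = 210; K2/α21 = 210/1.67 = 126 < K1 = 816.
Since the inequalities point opposite ways, species 1 can invade but species 2 cannot.

species 1 excludes species 2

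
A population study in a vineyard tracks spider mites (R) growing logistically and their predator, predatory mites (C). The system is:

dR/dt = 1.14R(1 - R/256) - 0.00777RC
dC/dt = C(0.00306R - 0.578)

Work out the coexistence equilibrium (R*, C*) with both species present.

From dC/dt = 0 with C > 0: 0.00306R* = 0.578, so R* = 189.
Substitute into dR/dt = 0: 1.14(1 - 189/256) = 0.00777C*.
The bracket is 0.262, giving C* = 0.299/0.00777 = 38.5.

R* ≈ 189, C* ≈ 38.5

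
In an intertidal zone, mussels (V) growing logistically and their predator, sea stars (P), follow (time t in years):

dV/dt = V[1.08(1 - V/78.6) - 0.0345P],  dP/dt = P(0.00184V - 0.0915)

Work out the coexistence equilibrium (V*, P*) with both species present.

V* ≈ 49.7, P* ≈ 11.5

From dP/dt = 0 with P > 0: 0.00184V* = 0.0915, so V* = 49.7.
Substitute into dV/dt = 0: 1.08(1 - 49.7/78.6) = 0.0345P*.
The bracket is 0.367, giving P* = 0.397/0.0345 = 11.5.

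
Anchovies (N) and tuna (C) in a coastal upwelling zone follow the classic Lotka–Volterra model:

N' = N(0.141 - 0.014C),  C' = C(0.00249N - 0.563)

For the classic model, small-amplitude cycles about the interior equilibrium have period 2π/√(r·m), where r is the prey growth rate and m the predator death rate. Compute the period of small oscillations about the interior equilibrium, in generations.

T ≈ 22.3 generations

Here r = 0.141 and m = 0.563, so r·m = 0.0794.
ω = √0.0794 = 0.282 per generation, hence T = 2π/ω ≈ 22.3 generations.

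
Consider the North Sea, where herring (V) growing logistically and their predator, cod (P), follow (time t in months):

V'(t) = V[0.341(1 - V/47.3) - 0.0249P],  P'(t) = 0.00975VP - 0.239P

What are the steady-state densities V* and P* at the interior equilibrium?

From dP/dt = 0 with P > 0: 0.00975V* = 0.239, so V* = 24.5.
Substitute into dV/dt = 0: 0.341(1 - 24.5/47.3) = 0.0249P*.
The bracket is 0.482, giving P* = 0.164/0.0249 = 6.6.

V* ≈ 24.5, P* ≈ 6.6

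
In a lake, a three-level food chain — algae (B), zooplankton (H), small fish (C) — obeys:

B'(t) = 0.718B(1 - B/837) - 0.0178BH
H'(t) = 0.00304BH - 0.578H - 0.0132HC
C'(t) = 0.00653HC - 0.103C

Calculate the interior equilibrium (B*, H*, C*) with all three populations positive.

B* ≈ 510, H* ≈ 15.8, C* ≈ 73.6

From dC/dt = 0: 0.00653H* = 0.103, so H* = 15.8.
From dB/dt = 0: 0.718(1 - B*/837) = 0.0178·15.8, giving B* = 837·(1 - 0.391) = 510.
From dH/dt = 0: 0.00304·510 - 0.578 = 0.0132C*, so C* = 0.971/0.0132 = 73.6.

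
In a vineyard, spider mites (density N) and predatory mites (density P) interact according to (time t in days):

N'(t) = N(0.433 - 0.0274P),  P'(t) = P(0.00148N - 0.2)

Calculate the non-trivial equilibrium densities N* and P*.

N* ≈ 135, P* ≈ 15.8

Set dP/dt = 0 with P > 0: 0.00148N - 0.2 = 0, so N* = 0.2/0.00148 = 135.
Set dN/dt = 0 with N > 0: 0.433 - 0.0274P = 0, so P* = 0.433/0.0274 = 15.8.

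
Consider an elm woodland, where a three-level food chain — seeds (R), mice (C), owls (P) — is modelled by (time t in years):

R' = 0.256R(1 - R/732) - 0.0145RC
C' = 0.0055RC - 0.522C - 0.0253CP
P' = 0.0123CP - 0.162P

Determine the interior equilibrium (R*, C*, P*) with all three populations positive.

R* ≈ 186, C* ≈ 13.2, P* ≈ 19.8

From dP/dt = 0: 0.0123C* = 0.162, so C* = 13.2.
From dR/dt = 0: 0.256(1 - R*/732) = 0.0145·13.2, giving R* = 732·(1 - 0.746) = 186.
From dC/dt = 0: 0.0055·186 - 0.522 = 0.0253P*, so P* = 0.501/0.0253 = 19.8.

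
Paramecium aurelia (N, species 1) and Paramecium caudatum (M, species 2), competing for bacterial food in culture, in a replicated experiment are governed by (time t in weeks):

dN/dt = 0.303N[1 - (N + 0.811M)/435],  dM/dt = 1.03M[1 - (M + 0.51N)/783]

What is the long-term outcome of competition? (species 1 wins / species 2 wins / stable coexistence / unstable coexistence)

Compare the nullcline intercepts: K1/α12 = 435/0.811 = 536 < K2 = 783; K2/α21 = 783/0.51 = 1540 > K1 = 435.
Since the inequalities point opposite ways, species 2 can invade but species 1 cannot.

species 2 excludes species 1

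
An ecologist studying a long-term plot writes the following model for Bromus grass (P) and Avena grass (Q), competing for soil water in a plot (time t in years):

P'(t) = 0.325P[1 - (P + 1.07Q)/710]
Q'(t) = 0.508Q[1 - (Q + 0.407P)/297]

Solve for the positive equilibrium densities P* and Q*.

Setting both brackets to zero gives the nullclines P + 1.07Q = 710 and 0.407P + Q = 297.
Substituting Q = 297 - 0.407P into the first: P(1 - 1.07·0.407) = 710 - 1.07·297.
So P* = 392/0.565 = 695, and then Q* = 297 - 0.407·695 = 14.2.

P* ≈ 695, Q* ≈ 14.2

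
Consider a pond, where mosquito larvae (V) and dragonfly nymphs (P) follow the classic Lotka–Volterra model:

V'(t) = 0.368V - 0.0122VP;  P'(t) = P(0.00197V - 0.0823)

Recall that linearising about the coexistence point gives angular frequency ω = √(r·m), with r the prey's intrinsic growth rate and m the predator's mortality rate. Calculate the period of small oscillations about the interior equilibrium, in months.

Here r = 0.368 and m = 0.0823, so r·m = 0.0303.
ω = √0.0303 = 0.174 per month, hence T = 2π/ω ≈ 36.1 months.

T ≈ 36.1 months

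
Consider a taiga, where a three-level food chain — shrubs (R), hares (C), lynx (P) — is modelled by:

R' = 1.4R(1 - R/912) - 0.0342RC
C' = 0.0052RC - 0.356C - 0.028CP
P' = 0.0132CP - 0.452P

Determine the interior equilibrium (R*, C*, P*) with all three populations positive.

From dP/dt = 0: 0.0132C* = 0.452, so C* = 34.2.
From dR/dt = 0: 1.4(1 - R*/912) = 0.0342·34.2, giving R* = 912·(1 - 0.836) = 149.
From dC/dt = 0: 0.0052·149 - 0.356 = 0.028P*, so P* = 0.419/0.028 = 15.

R* ≈ 149, C* ≈ 34.2, P* ≈ 15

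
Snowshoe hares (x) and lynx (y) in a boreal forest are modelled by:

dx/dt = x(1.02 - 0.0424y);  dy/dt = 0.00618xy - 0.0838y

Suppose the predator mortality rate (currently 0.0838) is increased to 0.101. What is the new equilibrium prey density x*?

x* ≈ 16.3

At the interior fixed point, setting dy/dt = 0 with y > 0 fixes x* = (predator death rate)/(xy coefficient) — independent of the other coefficients.
With the change, x* = 0.101/0.00618 = 16.3; it rises from 13.6.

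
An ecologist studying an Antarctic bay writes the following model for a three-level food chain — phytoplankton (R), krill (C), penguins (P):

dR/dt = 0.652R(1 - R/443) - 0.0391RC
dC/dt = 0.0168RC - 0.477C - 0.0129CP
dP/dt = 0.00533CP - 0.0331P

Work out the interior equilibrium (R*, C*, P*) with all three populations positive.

R* ≈ 278, C* ≈ 6.21, P* ≈ 325

From dP/dt = 0: 0.00533C* = 0.0331, so C* = 6.21.
From dR/dt = 0: 0.652(1 - R*/443) = 0.0391·6.21, giving R* = 443·(1 - 0.372) = 278.
From dC/dt = 0: 0.0168·278 - 0.477 = 0.0129P*, so P* = 4.19/0.0129 = 325.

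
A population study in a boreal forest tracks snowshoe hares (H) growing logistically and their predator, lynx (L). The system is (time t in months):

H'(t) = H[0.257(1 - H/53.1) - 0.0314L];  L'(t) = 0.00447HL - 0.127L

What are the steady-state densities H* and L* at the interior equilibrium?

H* ≈ 28.4, L* ≈ 3.81

From dL/dt = 0 with L > 0: 0.00447H* = 0.127, so H* = 28.4.
Substitute into dH/dt = 0: 0.257(1 - 28.4/53.1) = 0.0314L*.
The bracket is 0.465, giving L* = 0.119/0.0314 = 3.81.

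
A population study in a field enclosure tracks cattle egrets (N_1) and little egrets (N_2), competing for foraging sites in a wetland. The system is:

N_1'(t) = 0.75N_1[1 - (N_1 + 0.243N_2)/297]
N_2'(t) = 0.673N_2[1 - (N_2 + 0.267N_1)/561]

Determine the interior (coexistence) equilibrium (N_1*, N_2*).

Setting both brackets to zero gives the nullclines N_1 + 0.243N_2 = 297 and 0.267N_1 + N_2 = 561.
Substituting N_2 = 561 - 0.267N_1 into the first: N_1(1 - 0.243·0.267) = 297 - 0.243·561.
So N_1* = 161/0.935 = 172, and then N_2* = 561 - 0.267·172 = 515.

N_1* ≈ 172, N_2* ≈ 515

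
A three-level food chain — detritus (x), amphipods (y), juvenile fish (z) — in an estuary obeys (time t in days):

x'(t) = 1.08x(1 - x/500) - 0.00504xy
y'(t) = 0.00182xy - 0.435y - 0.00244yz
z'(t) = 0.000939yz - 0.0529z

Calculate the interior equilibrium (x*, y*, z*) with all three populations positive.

x* ≈ 369, y* ≈ 56.3, z* ≈ 96.6

From dz/dt = 0: 0.000939y* = 0.0529, so y* = 56.3.
From dx/dt = 0: 1.08(1 - x*/500) = 0.00504·56.3, giving x* = 500·(1 - 0.263) = 369.
From dy/dt = 0: 0.00182·369 - 0.435 = 0.00244z*, so z* = 0.236/0.00244 = 96.6.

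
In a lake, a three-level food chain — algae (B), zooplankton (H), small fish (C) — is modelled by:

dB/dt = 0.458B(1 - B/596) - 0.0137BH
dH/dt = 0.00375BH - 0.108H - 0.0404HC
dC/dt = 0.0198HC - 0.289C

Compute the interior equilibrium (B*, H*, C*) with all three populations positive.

B* ≈ 336, H* ≈ 14.6, C* ≈ 28.5

From dC/dt = 0: 0.0198H* = 0.289, so H* = 14.6.
From dB/dt = 0: 0.458(1 - B*/596) = 0.0137·14.6, giving B* = 596·(1 - 0.437) = 336.
From dH/dt = 0: 0.00375·336 - 0.108 = 0.0404C*, so C* = 1.15/0.0404 = 28.5.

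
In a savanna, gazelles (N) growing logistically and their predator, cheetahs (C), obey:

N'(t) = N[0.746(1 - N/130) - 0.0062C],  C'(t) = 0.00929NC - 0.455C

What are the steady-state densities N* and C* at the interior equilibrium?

N* ≈ 49, C* ≈ 75

From dC/dt = 0 with C > 0: 0.00929N* = 0.455, so N* = 49.
Substitute into dN/dt = 0: 0.746(1 - 49/130) = 0.0062C*.
The bracket is 0.623, giving C* = 0.465/0.0062 = 75.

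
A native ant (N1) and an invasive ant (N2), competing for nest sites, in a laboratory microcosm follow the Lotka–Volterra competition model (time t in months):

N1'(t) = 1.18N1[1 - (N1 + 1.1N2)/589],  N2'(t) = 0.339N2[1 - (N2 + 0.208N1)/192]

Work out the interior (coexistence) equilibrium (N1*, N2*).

N1* ≈ 490, N2* ≈ 90.1

Setting both brackets to zero gives the nullclines N1 + 1.1N2 = 589 and 0.208N1 + N2 = 192.
Substituting N2 = 192 - 0.208N1 into the first: N1(1 - 1.1·0.208) = 589 - 1.1·192.
So N1* = 378/0.771 = 490, and then N2* = 192 - 0.208·490 = 90.1.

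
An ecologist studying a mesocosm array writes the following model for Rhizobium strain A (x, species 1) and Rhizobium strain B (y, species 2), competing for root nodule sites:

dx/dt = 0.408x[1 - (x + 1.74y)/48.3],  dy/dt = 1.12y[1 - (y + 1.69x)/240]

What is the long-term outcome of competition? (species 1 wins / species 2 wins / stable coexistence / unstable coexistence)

species 2 excludes species 1

Compare the nullcline intercepts: K1/α12 = 48.3/1.74 = 27.8 < K2 = 240; K2/α21 = 240/1.69 = 142 > K1 = 48.3.
Since the inequalities point opposite ways, species 2 can invade but species 1 cannot.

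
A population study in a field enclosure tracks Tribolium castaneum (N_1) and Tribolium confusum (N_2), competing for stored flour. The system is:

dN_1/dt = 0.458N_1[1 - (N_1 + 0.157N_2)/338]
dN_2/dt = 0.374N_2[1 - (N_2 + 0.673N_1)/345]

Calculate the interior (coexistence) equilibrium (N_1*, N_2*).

N_1* ≈ 317, N_2* ≈ 131

Setting both brackets to zero gives the nullclines N_1 + 0.157N_2 = 338 and 0.673N_1 + N_2 = 345.
Substituting N_2 = 345 - 0.673N_1 into the first: N_1(1 - 0.157·0.673) = 338 - 0.157·345.
So N_1* = 284/0.894 = 317, and then N_2* = 345 - 0.673·317 = 131.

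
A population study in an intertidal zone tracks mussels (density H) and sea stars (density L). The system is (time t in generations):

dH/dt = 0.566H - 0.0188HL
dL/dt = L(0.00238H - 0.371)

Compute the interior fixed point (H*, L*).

Set dL/dt = 0 with L > 0: 0.00238H - 0.371 = 0, so H* = 0.371/0.00238 = 156.
Set dH/dt = 0 with H > 0: 0.566 - 0.0188L = 0, so L* = 0.566/0.0188 = 30.1.

H* ≈ 156, L* ≈ 30.1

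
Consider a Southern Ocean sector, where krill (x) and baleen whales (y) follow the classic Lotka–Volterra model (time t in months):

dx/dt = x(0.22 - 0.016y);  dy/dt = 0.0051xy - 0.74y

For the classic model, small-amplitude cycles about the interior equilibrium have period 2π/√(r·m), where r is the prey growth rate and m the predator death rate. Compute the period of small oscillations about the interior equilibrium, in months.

T ≈ 15.6 months

Here r = 0.22 and m = 0.74, so r·m = 0.163.
ω = √0.163 = 0.403 per month, hence T = 2π/ω ≈ 15.6 months.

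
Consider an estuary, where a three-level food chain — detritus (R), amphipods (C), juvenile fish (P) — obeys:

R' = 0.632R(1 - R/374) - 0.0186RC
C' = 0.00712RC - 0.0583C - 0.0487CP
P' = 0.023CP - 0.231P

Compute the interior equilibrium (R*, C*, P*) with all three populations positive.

R* ≈ 263, C* ≈ 10, P* ≈ 37.3

From dP/dt = 0: 0.023C* = 0.231, so C* = 10.
From dR/dt = 0: 0.632(1 - R*/374) = 0.0186·10, giving R* = 374·(1 - 0.296) = 263.
From dC/dt = 0: 0.00712·263 - 0.0583 = 0.0487P*, so P* = 1.82/0.0487 = 37.3.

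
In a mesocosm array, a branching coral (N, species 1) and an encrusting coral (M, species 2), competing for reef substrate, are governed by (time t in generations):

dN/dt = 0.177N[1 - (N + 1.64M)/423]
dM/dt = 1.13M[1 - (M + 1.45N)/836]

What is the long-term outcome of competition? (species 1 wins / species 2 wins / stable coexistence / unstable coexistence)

Compare the nullcline intercepts: K1/α12 = 423/1.64 = 258 < K2 = 836; K2/α21 = 836/1.45 = 577 > K1 = 423.
Since the inequalities point opposite ways, species 2 can invade but species 1 cannot.

species 2 excludes species 1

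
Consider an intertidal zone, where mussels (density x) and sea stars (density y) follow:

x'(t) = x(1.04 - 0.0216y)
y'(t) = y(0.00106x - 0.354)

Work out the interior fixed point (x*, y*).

x* ≈ 334, y* ≈ 48.1

Set dy/dt = 0 with y > 0: 0.00106x - 0.354 = 0, so x* = 0.354/0.00106 = 334.
Set dx/dt = 0 with x > 0: 1.04 - 0.0216y = 0, so y* = 1.04/0.0216 = 48.1.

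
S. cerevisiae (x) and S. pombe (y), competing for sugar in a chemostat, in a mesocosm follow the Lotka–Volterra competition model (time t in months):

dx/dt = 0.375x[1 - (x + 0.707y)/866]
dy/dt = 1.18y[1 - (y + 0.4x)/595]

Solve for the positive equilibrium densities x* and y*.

Setting both brackets to zero gives the nullclines x + 0.707y = 866 and 0.4x + y = 595.
Substituting y = 595 - 0.4x into the first: x(1 - 0.707·0.4) = 866 - 0.707·595.
So x* = 445/0.717 = 621, and then y* = 595 - 0.4·621 = 347.

x* ≈ 621, y* ≈ 347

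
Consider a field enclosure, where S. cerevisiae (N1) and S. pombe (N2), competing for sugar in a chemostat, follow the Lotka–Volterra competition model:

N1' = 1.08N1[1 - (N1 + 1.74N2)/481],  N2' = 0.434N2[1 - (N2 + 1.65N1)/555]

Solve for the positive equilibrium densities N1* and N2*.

N1* ≈ 259, N2* ≈ 128

Setting both brackets to zero gives the nullclines N1 + 1.74N2 = 481 and 1.65N1 + N2 = 555.
Substituting N2 = 555 - 1.65N1 into the first: N1(1 - 1.74·1.65) = 481 - 1.74·555.
So N1* = -485/-1.87 = 259, and then N2* = 555 - 1.65·259 = 128.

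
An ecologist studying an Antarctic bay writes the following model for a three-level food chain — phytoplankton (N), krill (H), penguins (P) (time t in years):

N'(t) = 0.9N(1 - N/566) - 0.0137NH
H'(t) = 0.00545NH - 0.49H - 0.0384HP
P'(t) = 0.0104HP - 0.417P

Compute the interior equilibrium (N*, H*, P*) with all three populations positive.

N* ≈ 221, H* ≈ 40.1, P* ≈ 18.5

From dP/dt = 0: 0.0104H* = 0.417, so H* = 40.1.
From dN/dt = 0: 0.9(1 - N*/566) = 0.0137·40.1, giving N* = 566·(1 - 0.61) = 221.
From dH/dt = 0: 0.00545·221 - 0.49 = 0.0384P*, so P* = 0.712/0.0384 = 18.5.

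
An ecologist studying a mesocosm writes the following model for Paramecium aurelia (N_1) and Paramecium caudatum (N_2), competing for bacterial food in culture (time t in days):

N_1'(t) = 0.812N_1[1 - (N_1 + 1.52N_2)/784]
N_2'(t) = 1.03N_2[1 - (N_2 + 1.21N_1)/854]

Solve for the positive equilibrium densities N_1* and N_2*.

Setting both brackets to zero gives the nullclines N_1 + 1.52N_2 = 784 and 1.21N_1 + N_2 = 854.
Substituting N_2 = 854 - 1.21N_1 into the first: N_1(1 - 1.52·1.21) = 784 - 1.52·854.
So N_1* = -514/-0.839 = 613, and then N_2* = 854 - 1.21·613 = 113.

N_1* ≈ 613, N_2* ≈ 113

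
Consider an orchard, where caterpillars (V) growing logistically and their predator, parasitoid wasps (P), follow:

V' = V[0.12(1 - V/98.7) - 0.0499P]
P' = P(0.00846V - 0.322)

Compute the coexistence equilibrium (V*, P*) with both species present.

V* ≈ 38.1, P* ≈ 1.48

From dP/dt = 0 with P > 0: 0.00846V* = 0.322, so V* = 38.1.
Substitute into dV/dt = 0: 0.12(1 - 38.1/98.7) = 0.0499P*.
The bracket is 0.614, giving P* = 0.0737/0.0499 = 1.48.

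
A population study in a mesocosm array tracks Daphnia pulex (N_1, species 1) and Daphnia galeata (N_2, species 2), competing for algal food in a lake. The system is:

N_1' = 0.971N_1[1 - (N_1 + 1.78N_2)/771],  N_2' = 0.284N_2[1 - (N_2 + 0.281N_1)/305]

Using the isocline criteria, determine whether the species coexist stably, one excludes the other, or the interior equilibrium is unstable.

Compare the nullcline intercepts: K1/α12 = 771/1.78 = 433 > K2 = 305; K2/α21 = 305/0.281 = 1090 > K1 = 771.
Since both inequalities hold, each species can invade when rare, so the interior equilibrium is stable.

stable coexistence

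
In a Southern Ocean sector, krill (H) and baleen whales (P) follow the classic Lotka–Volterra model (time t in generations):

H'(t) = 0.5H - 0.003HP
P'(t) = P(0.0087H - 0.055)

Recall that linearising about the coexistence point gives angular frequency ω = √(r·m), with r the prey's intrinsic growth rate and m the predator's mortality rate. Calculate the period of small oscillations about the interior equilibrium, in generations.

T ≈ 37.9 generations

Here r = 0.5 and m = 0.055, so r·m = 0.0275.
ω = √0.0275 = 0.166 per generation, hence T = 2π/ω ≈ 37.9 generations.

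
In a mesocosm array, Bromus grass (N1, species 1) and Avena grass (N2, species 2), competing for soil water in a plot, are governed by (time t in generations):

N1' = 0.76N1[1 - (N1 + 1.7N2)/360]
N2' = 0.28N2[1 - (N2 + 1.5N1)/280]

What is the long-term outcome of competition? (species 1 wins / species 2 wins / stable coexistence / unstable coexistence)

unstable coexistence (outcome depends on initial conditions)

Compare the nullcline intercepts: K1/α12 = 360/1.7 = 212 < K2 = 280; K2/α21 = 280/1.5 = 187 < K1 = 360.
Since both are reversed, neither can invade when rare; the interior point is a saddle.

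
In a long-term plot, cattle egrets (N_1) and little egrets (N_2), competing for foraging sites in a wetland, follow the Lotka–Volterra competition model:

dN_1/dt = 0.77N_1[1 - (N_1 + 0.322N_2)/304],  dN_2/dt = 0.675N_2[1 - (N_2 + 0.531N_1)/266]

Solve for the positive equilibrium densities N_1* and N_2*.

N_1* ≈ 263, N_2* ≈ 126

Setting both brackets to zero gives the nullclines N_1 + 0.322N_2 = 304 and 0.531N_1 + N_2 = 266.
Substituting N_2 = 266 - 0.531N_1 into the first: N_1(1 - 0.322·0.531) = 304 - 0.322·266.
So N_1* = 218/0.829 = 263, and then N_2* = 266 - 0.531·263 = 126.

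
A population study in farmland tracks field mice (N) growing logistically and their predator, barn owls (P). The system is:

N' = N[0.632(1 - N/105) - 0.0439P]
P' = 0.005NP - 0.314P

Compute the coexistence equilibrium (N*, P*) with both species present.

N* ≈ 62.8, P* ≈ 5.79

From dP/dt = 0 with P > 0: 0.005N* = 0.314, so N* = 62.8.
Substitute into dN/dt = 0: 0.632(1 - 62.8/105) = 0.0439P*.
The bracket is 0.402, giving P* = 0.254/0.0439 = 5.79.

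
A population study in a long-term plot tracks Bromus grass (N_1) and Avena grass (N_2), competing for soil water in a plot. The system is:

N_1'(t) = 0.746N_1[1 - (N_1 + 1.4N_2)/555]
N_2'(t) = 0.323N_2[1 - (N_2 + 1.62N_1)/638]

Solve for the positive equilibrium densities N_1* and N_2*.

N_1* ≈ 267, N_2* ≈ 206

Setting both brackets to zero gives the nullclines N_1 + 1.4N_2 = 555 and 1.62N_1 + N_2 = 638.
Substituting N_2 = 638 - 1.62N_1 into the first: N_1(1 - 1.4·1.62) = 555 - 1.4·638.
So N_1* = -338/-1.27 = 267, and then N_2* = 638 - 1.62·267 = 206.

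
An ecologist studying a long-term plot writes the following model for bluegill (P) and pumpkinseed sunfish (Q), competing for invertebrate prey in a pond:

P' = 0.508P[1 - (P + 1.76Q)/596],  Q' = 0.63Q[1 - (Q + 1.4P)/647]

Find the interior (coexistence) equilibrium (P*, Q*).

P* ≈ 371, Q* ≈ 128

Setting both brackets to zero gives the nullclines P + 1.76Q = 596 and 1.4P + Q = 647.
Substituting Q = 647 - 1.4P into the first: P(1 - 1.76·1.4) = 596 - 1.76·647.
So P* = -543/-1.46 = 371, and then Q* = 647 - 1.4·371 = 128.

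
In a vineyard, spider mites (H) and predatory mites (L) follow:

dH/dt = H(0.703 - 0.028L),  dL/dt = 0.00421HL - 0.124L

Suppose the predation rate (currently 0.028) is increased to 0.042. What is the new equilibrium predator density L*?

At the interior fixed point, setting dH/dt = 0 with H > 0 fixes L* = (prey growth rate)/(HL coefficient) — independent of the other coefficients.
With the change, L* = 0.703/0.042 = 16.7; it falls from 25.1.

L* ≈ 16.7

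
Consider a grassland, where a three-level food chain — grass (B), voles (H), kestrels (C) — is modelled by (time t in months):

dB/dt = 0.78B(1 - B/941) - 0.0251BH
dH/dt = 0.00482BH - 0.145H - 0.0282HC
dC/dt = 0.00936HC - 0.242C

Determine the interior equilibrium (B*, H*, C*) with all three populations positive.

From dC/dt = 0: 0.00936H* = 0.242, so H* = 25.9.
From dB/dt = 0: 0.78(1 - B*/941) = 0.0251·25.9, giving B* = 941·(1 - 0.832) = 158.
From dH/dt = 0: 0.00482·158 - 0.145 = 0.0282C*, so C* = 0.617/0.0282 = 21.9.

B* ≈ 158, H* ≈ 25.9, C* ≈ 21.9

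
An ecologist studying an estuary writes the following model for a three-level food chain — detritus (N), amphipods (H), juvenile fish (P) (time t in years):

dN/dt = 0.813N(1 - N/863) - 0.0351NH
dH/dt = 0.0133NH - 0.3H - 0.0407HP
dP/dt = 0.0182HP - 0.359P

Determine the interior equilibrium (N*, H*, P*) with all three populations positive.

N* ≈ 128, H* ≈ 19.7, P* ≈ 34.5

From dP/dt = 0: 0.0182H* = 0.359, so H* = 19.7.
From dN/dt = 0: 0.813(1 - N*/863) = 0.0351·19.7, giving N* = 863·(1 - 0.852) = 128.
From dH/dt = 0: 0.0133·128 - 0.3 = 0.0407P*, so P* = 1.4/0.0407 = 34.5.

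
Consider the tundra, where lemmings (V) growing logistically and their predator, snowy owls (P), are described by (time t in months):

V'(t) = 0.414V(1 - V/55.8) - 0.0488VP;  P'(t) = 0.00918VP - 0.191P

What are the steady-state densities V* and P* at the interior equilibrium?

From dP/dt = 0 with P > 0: 0.00918V* = 0.191, so V* = 20.8.
Substitute into dV/dt = 0: 0.414(1 - 20.8/55.8) = 0.0488P*.
The bracket is 0.627, giving P* = 0.26/0.0488 = 5.32.

V* ≈ 20.8, P* ≈ 5.32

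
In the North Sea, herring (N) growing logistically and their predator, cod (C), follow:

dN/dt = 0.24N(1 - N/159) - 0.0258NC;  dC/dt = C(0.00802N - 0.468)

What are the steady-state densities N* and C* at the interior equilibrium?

From dC/dt = 0 with C > 0: 0.00802N* = 0.468, so N* = 58.4.
Substitute into dN/dt = 0: 0.24(1 - 58.4/159) = 0.0258C*.
The bracket is 0.633, giving C* = 0.152/0.0258 = 5.89.

N* ≈ 58.4, C* ≈ 5.89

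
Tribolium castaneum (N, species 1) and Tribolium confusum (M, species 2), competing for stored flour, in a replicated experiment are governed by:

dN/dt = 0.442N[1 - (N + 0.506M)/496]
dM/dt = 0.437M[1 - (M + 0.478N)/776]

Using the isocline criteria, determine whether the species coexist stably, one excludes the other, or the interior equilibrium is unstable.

stable coexistence

Compare the nullcline intercepts: K1/α12 = 496/0.506 = 980 > K2 = 776; K2/α21 = 776/0.478 = 1620 > K1 = 496.
Since both inequalities hold, each species can invade when rare, so the interior equilibrium is stable.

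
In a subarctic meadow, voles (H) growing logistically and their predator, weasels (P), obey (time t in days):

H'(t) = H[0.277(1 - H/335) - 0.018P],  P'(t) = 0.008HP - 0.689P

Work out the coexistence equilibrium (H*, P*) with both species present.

H* ≈ 86.1, P* ≈ 11.4

From dP/dt = 0 with P > 0: 0.008H* = 0.689, so H* = 86.1.
Substitute into dH/dt = 0: 0.277(1 - 86.1/335) = 0.018P*.
The bracket is 0.743, giving P* = 0.206/0.018 = 11.4.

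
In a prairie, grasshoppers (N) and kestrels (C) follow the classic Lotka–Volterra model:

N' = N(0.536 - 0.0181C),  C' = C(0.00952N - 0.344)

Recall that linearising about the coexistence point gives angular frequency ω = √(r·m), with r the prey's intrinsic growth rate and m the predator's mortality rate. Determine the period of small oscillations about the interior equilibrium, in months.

Here r = 0.536 and m = 0.344, so r·m = 0.184.
ω = √0.184 = 0.429 per month, hence T = 2π/ω ≈ 14.6 months.

T ≈ 14.6 months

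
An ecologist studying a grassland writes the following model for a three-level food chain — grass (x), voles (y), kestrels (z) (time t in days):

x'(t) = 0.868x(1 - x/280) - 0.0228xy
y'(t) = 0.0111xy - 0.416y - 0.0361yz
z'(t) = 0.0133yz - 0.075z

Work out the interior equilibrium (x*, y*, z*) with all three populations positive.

x* ≈ 239, y* ≈ 5.64, z* ≈ 61.8

From dz/dt = 0: 0.0133y* = 0.075, so y* = 5.64.
From dx/dt = 0: 0.868(1 - x*/280) = 0.0228·5.64, giving x* = 280·(1 - 0.148) = 239.
From dy/dt = 0: 0.0111·239 - 0.416 = 0.0361z*, so z* = 2.23/0.0361 = 61.8.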